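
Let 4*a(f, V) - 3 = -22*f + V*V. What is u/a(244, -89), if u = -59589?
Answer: -6621/71 ≈ -93.254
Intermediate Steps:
a(f, V) = ¾ - 11*f/2 + V²/4 (a(f, V) = ¾ + (-22*f + V*V)/4 = ¾ + (-22*f + V²)/4 = ¾ + (V² - 22*f)/4 = ¾ + (-11*f/2 + V²/4) = ¾ - 11*f/2 + V²/4)
u/a(244, -89) = -59589/(¾ - 11/2*244 + (¼)*(-89)²) = -59589/(¾ - 1342 + (¼)*7921) = -59589/(¾ - 1342 + 7921/4) = -59589/639 = -59589*1/639 = -6621/71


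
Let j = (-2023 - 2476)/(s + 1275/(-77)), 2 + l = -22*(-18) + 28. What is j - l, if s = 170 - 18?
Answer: -4747461/10429 ≈ -455.22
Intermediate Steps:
s = 152
l = 422 (l = -2 + (-22*(-18) + 28) = -2 + (396 + 28) = -2 + 424 = 422)
j = -346423/10429 (j = (-2023 - 2476)/(152 + 1275/(-77)) = -4499/(152 + 1275*(-1/77)) = -4499/(152 - 1275/77) = -4499/10429/77 = -4499*77/10429 = -346423/10429 ≈ -33.217)
j - l = -346423/10429 - 1*422 = -346423/10429 - 422 = -4747461/10429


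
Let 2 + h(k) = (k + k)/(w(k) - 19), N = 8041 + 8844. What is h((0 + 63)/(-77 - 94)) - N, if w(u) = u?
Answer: -3107201/184 ≈ -16887.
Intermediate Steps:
N = 16885
h(k) = -2 + 2*k/(-19 + k) (h(k) = -2 + (k + k)/(k - 19) = -2 + (2*k)/(-19 + k) = -2 + 2*k/(-19 + k))
h((0 + 63)/(-77 - 94)) - N = 38/(-19 + (0 + 63)/(-77 - 94)) - 1*16885 = 38/(-19 + 63/(-171)) - 16885 = 38/(-19 + 63*(-1/171)) - 16885 = 38/(-19 - 7/19) - 16885 = 38/(-368/19) - 16885 = 38*(-19/368) - 16885 = -361/184 - 16885 = -3107201/184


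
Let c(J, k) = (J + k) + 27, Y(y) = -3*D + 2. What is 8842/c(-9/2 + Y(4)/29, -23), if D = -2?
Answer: -512836/13 ≈ -39449.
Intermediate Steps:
Y(y) = 8 (Y(y) = -3*(-2) + 2 = 6 + 2 = 8)
c(J, k) = 27 + J + k
8842/c(-9/2 + Y(4)/29, -23) = 8842/(27 + (-9/2 + 8/29) - 23) = 8842/(27 - 245/58 - 23) = 8842/(-13/58) = 8842*(-58/13) = -512836/13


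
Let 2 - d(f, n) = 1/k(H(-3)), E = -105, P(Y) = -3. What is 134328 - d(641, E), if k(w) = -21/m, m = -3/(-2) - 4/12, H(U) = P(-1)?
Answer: 2417867/18 ≈ 1.3433e+5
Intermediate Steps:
H(U) = -3
m = 7/6 (m = -3*(-½) - 4*1/12 = 3/2 - ⅓ = 7/6 ≈ 1.1667)
k(w) = -18 (k(w) = -21/7/6 = -21*6/7 = -18)
d(f, n) = 37/18 (d(f, n) = 2 - 1/(-18) = 2 - 1*(-1/18) = 2 + 1/18 = 37/18)
134328 - d(641, E) = 134328 - 1*37/18 = 134328 - 37/18 = 2417867/18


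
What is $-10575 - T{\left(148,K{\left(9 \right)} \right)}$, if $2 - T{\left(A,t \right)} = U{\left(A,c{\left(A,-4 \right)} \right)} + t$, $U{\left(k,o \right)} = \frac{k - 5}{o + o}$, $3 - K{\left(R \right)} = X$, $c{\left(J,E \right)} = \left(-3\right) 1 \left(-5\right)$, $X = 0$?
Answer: $- \frac{317077}{30} \approx -10569.0$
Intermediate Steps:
$c{\left(J,E \right)} = 15$ ($c{\left(J,E \right)} = \left(-3\right) \left(-5\right) = 15$)
$K{\left(R \right)} = 3$ ($K{\left(R \right)} = 3 - 0 = 3 + 0 = 3$)
$U{\left(k,o \right)} = \frac{-5 + k}{2 o}$
$T{\left(A,t \right)} = \frac{13}{6} - t - \frac{A}{30}$ ($T{\left(A,t \right)} = 2 - \left(\frac{-5 + A}{2 \cdot 15} + t\right) = 2 - \left(\frac{1}{2} \cdot \frac{1}{15} \left(-5 + A\right) + t\right) = 2 - \left(\left(- \frac{1}{6} + \frac{A}{30}\right) + t\right) = 2 - \left(- \frac{1}{6} + t + \frac{A}{30}\right) = \frac{13}{6} - t - \frac{A}{30}$)
$-10575 - T{\left(148,K{\left(9 \right)} \right)} = -10575 - \left(\frac{13}{6} - 3 - \frac{74}{15}\right) = -10575 - - \frac{173}{30} = -10575 + \frac{173}{30} = - \frac{317077}{30}$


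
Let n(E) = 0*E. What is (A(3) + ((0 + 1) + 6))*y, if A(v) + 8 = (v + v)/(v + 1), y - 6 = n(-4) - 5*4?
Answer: -7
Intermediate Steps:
n(E) = 0
y = -14 (y = 6 + (0 - 5*4) = 6 + (0 - 20) = 6 - 20 = -14)
A(v) = -8 + 2*v/(1 + v) (A(v) = -8 + (v + v)/(v + 1) = -8 + (2*v)/(1 + v) = -8 + 2*v/(1 + v))
(A(3) + ((0 + 1) + 6))*y = (2*(-4 - 3*3)/(1 + 3) + ((0 + 1) + 6))*(-14) = (2*(-4 - 9)/4 + (1 + 6))*(-14) = (2*(¼)*(-13) + 7)*(-14) = (-13/2 + 7)*(-14) = (½)*(-14) = -7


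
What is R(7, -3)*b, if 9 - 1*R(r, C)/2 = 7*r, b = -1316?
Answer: 105280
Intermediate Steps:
R(r, C) = 18 - 14*r
R(7, -3)*b = (18 - 14*7)*(-1316) = (18 - 98)*(-1316) = -80*(-1316) = 105280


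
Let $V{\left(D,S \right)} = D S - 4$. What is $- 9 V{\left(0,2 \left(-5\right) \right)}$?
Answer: $36$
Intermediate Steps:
$V{\left(D,S \right)} = -4 + D S$
$- 9 V{\left(0,2 \left(-5\right) \right)} = - 9 \left(-4 + 0 \cdot 2 \left(-5\right)\right) = - 9 \left(-4 + 0 \left(-10\right)\right) = - 9 \left(-4 + 0\right) = \left(-9\right) \left(-4\right) = 36$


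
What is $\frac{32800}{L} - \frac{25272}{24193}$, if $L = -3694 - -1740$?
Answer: $- \frac{32419688}{1818197} \approx -17.831$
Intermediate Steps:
$L = -1954$ ($L = -3694 + 1740 = -1954$)
$\frac{32800}{L} - \frac{25272}{24193} = \frac{32800}{-1954} - \frac{25272}{24193} = 32800 \left(- \frac{1}{1954}\right) - \frac{1944}{1861} = - \frac{16400}{977} - \frac{1944}{1861} = - \frac{32419688}{1818197}$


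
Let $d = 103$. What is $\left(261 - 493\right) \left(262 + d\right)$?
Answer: $-84680$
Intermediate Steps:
$\left(261 - 493\right) \left(262 + d\right) = \left(261 - 493\right) \left(262 + 103\right) = \left(-232\right) 365 = -84680$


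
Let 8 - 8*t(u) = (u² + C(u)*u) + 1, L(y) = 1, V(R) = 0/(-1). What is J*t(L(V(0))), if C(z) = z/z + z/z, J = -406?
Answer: -203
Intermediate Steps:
V(R) = 0 (V(R) = 0*(-1) = 0)
C(z) = 2 (C(z) = 1 + 1 = 2)
t(u) = 7/8 - u/4 - u²/8 (t(u) = 1 - ((u² + 2*u) + 1)/8 = 1 - (1 + u² + 2*u)/8 = 1 + (-⅛ - u/4 - u²/8) = 7/8 - u/4 - u²/8)
J*t(L(V(0))) = -406*(7/8 - ¼*1 - ⅛*1²) = -406*(7/8 - ¼ - ⅛*1) = -406*(7/8 - ¼ - ⅛) = -406*½ = -203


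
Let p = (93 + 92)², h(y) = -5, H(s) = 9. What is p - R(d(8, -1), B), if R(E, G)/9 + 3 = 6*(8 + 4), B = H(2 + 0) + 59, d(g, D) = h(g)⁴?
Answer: 33604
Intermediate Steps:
d(g, D) = 625 (d(g, D) = (-5)⁴ = 625)
p = 34225 (p = 185² = 34225)
B = 68 (B = 9 + 59 = 68)
R(E, G) = 621 (R(E, G) = -27 + 9*(6*(8 + 4)) = -27 + 9*(6*12) = -27 + 9*72 = -27 + 648 = 621)
p - R(d(8, -1), B) = 34225 - 1*621 = 34225 - 621 = 33604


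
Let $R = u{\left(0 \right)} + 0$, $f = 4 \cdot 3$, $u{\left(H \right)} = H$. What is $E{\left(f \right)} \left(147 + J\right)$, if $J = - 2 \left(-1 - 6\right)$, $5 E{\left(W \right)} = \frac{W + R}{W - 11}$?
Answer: $\frac{1932}{5} \approx 386.4$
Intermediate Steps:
$f = 12$
$R = 0$ ($R = 0 + 0 = 0$)
$E{\left(W \right)} = \frac{W}{5 \left(-11 + W\right)}$ ($E{\left(W \right)} = \frac{\left(W + 0\right) \frac{1}{W - 11}}{5} = \frac{W \frac{1}{-11 + W}}{5} = \frac{W}{5 \left(-11 + W\right)}$)
$J = 14$ ($J = \left(-2\right) \left(-7\right) = 14$)
$E{\left(f \right)} \left(147 + J\right) = \frac{1}{5} \cdot 12 \frac{1}{-11 + 12} \left(147 + 14\right) = \frac{1}{5} \cdot 12 \cdot 1^{-1} \cdot 161 = \frac{1}{5} \cdot 12 \cdot 1 \cdot 161 = \frac{12}{5} \cdot 161 = \frac{1932}{5}$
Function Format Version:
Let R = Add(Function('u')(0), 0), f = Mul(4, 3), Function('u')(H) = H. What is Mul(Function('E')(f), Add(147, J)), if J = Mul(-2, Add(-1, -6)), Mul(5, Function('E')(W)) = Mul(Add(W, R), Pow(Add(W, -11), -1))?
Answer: Rational(1932, 5) ≈ 386.40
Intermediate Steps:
f = 12
R = 0 (R = Add(0, 0) = 0)
Function('E')(W) = Mul(Rational(1, 5), W, Pow(Add(-11, W), -1)) (Function('E')(W) = Mul(Rational(1, 5), Mul(Add(W, 0), Pow(Add(W, -11), -1))) = Mul(Rational(1, 5), Mul(W, Pow(Add(-11, W), -1))) = Mul(Rational(1, 5), W, Pow(Add(-11, W), -1)))
J = 14 (J = Mul(-2, -7) = 14)
Mul(Function('E')(f), Add(147, J)) = Mul(Mul(Rational(1, 5), 12, Pow(Add(-11, 12), -1)), Add(147, 14)) = Mul(Mul(Rational(1, 5), 12, Pow(1, -1)), 161) = Mul(Mul(Rational(1, 5), 12, 1), 161) = Mul(Rational(12, 5), 161) = Rational(1932, 5)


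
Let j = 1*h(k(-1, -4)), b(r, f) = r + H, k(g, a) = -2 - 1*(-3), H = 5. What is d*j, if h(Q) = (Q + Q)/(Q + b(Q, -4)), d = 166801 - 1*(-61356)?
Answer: 456314/7 ≈ 65188.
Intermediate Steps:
k(g, a) = 1 (k(g, a) = -2 + 3 = 1)
d = 228157 (d = 166801 + 61356 = 228157)
b(r, f) = 5 + r (b(r, f) = r + 5 = 5 + r)
h(Q) = 2*Q/(5 + 2*Q) (h(Q) = (Q + Q)/(Q + (5 + Q)) = (2*Q)/(5 + 2*Q) = 2*Q/(5 + 2*Q))
j = 2/7 (j = 1*(2*1/(5 + 2*1)) = 1*(2*1/(5 + 2)) = 1*(2*1/7) = 1*(2*1*(1/7)) = 1*(2/7) = 2/7 ≈ 0.28571)
d*j = 228157*(2/7) = 456314/7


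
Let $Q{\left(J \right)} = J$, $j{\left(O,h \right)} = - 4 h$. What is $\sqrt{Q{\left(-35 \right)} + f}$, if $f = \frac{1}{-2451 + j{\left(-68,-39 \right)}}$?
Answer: $\frac{i \sqrt{20483130}}{765} \approx 5.9161 i$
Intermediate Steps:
$f = - \frac{1}{2295}$ ($f = \frac{1}{-2451 - -156} = \frac{1}{-2451 + 156} = \frac{1}{-2295} = - \frac{1}{2295} \approx -0.00043573$)
$\sqrt{Q{\left(-35 \right)} + f} = \sqrt{-35 - \frac{1}{2295}} = \sqrt{- \frac{80326}{2295}} = \frac{i \sqrt{20483130}}{765}$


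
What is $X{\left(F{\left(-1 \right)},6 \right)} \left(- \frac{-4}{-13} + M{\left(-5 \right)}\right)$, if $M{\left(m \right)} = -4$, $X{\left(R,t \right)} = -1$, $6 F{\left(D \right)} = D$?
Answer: $\frac{56}{13} \approx 4.3077$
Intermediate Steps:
$F{\left(D \right)} = \frac{D}{6}$
$X{\left(F{\left(-1 \right)},6 \right)} \left(- \frac{-4}{-13} + M{\left(-5 \right)}\right) = - (- \frac{-4}{-13} - 4) = - (- \frac{\left(-4\right) \left(-1\right)}{13} - 4) = - (\left(-1\right) \frac{4}{13} - 4) = - (- \frac{4}{13} - 4) = \left(-1\right) \left(- \frac{56}{13}\right) = \frac{56}{13}$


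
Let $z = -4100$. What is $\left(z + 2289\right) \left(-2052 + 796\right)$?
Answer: $2274616$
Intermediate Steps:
$\left(z + 2289\right) \left(-2052 + 796\right) = \left(-4100 + 2289\right) \left(-2052 + 796\right) = \left(-1811\right) \left(-1256\right) = 2274616$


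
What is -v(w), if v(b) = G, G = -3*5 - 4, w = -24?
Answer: 19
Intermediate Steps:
G = -19 (G = -15 - 4 = -19)
v(b) = -19
-v(w) = -1*(-19) = 19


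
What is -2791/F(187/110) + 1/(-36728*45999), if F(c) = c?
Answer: -47152585001537/28720671624 ≈ -1641.8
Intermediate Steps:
-2791/F(187/110) + 1/(-36728*45999) = -2791/(187/110) + 1/(-36728*45999) = -2791/(187*(1/110)) - 1/36728*1/45999 = -2791/17/10 - 1/1689451272 = -2791*10/17 - 1/1689451272 = -27910/17 - 1/1689451272 = -47152585001537/28720671624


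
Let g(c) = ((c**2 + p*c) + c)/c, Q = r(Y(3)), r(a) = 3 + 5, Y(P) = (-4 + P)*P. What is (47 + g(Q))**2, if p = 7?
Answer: 3969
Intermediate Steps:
Y(P) = P*(-4 + P)
r(a) = 8
Q = 8
g(c) = (c**2 + 8*c)/c (g(c) = ((c**2 + 7*c) + c)/c = (c**2 + 8*c)/c)
(47 + g(Q))**2 = (47 + (8 + 8))**2 = (47 + 16)**2 = 63**2 = 3969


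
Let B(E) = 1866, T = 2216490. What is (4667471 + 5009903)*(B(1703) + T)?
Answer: 21467860677144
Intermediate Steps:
(4667471 + 5009903)*(B(1703) + T) = (4667471 + 5009903)*(1866 + 2216490) = 9677374*2218356 = 21467860677144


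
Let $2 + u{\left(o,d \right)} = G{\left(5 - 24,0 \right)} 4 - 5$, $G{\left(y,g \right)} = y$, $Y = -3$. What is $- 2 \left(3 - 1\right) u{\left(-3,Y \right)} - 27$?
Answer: $305$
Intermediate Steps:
$u{\left(o,d \right)} = -83$ ($u{\left(o,d \right)} = -2 + \left(\left(5 - 24\right) 4 - 5\right) = -2 - 81 = -83$)
$- 2 \left(3 - 1\right) u{\left(-3,Y \right)} - 27 = - 2 \left(3 - 1\right) \left(-83\right) - 27 = - 2 \cdot 2 \left(-83\right) - 27 = \left(-2\right) \left(-166\right) - 27 = 332 - 27 = 305$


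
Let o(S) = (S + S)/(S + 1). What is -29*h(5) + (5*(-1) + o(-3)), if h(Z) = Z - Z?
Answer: -2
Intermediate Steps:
h(Z) = 0
o(S) = 2*S/(1 + S) (o(S) = (2*S)/(1 + S) = 2*S/(1 + S))
-29*h(5) + (5*(-1) + o(-3)) = -29*0 + (5*(-1) + 2*(-3)/(1 - 3)) = 0 + (-5 + 2*(-3)/(-2)) = 0 + (-5 + 2*(-3)*(-½)) = 0 + (-5 + 3) = 0 - 2 = -2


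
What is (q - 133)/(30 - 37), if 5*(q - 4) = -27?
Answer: 96/5 ≈ 19.200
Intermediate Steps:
q = -7/5 (q = 4 + (⅕)*(-27) = 4 - 27/5 = -7/5 ≈ -1.4000)
(q - 133)/(30 - 37) = (-7/5 - 133)/(30 - 37) = -672/5/(-7) = -⅐*(-672/5) = 96/5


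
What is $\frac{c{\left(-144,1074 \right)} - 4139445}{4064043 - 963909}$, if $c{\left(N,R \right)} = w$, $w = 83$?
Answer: $- \frac{2069681}{1550067} \approx -1.3352$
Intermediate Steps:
$c{\left(N,R \right)} = 83$
$\frac{c{\left(-144,1074 \right)} - 4139445}{4064043 - 963909} = \frac{83 - 4139445}{4064043 - 963909} = - \frac{4139362}{3100134} = \left(-4139362\right) \frac{1}{3100134} = - \frac{2069681}{1550067}$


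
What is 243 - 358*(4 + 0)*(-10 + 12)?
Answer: -2621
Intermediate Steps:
243 - 358*(4 + 0)*(-10 + 12) = 243 - 1432*2 = 243 - 358*8 = 243 - 2864 = -2621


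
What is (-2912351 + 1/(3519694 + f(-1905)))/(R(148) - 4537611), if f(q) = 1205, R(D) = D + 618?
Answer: 10254093723548/15973773023655 ≈ 0.64193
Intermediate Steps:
R(D) = 618 + D
(-2912351 + 1/(3519694 + f(-1905)))/(R(148) - 4537611) = (-2912351 + 1/(3519694 + 1205))/((618 + 148) - 4537611) = (-2912351 + 1/3520899)/(766 - 4537611) = (-2912351 + 1/3520899)/(-4536845) = -10254093723548/3520899*(-1/4536845) = 10254093723548/15973773023655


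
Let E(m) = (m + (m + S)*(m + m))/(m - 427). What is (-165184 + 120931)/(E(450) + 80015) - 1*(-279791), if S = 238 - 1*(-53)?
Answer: 701629473926/2507695 ≈ 2.7979e+5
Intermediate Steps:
S = 291 (S = 238 + 53 = 291)
E(m) = (m + 2*m*(291 + m))/(-427 + m) (E(m) = (m + (m + 291)*(m + m))/(m - 427) = (m + (291 + m)*(2*m))/(-427 + m) = (m + 2*m*(291 + m))/(-427 + m))
(-165184 + 120931)/(E(450) + 80015) - 1*(-279791) = (-165184 + 120931)/(450*(583 + 2*450)/(-427 + 450) + 80015) - 1*(-279791) = -44253/(450*(583 + 900)/23 + 80015) + 279791 = -44253/(450*(1/23)*1483 + 80015) + 279791 = -44253/(667350/23 + 80015) + 279791 = -44253/2507695/23 + 279791 = -44253*23/2507695 + 279791 = -1017819/2507695 + 279791 = 701629473926/2507695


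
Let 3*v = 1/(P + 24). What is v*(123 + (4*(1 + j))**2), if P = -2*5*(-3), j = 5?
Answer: 233/54 ≈ 4.3148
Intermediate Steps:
P = 30 (P = -10*(-3) = 30)
v = 1/162 (v = 1/(3*(30 + 24)) = (1/3)/54 = (1/3)*(1/54) = 1/162 ≈ 0.0061728)
v*(123 + (4*(1 + j))**2) = (123 + (4*(1 + 5))**2)/162 = (123 + (4*6)**2)/162 = (123 + 24**2)/162 = (123 + 576)/162 = (1/162)*699 = 233/54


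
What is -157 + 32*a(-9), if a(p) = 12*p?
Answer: -3613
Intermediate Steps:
-157 + 32*a(-9) = -157 + 32*(12*(-9)) = -157 + 32*(-108) = -157 - 3456 = -3613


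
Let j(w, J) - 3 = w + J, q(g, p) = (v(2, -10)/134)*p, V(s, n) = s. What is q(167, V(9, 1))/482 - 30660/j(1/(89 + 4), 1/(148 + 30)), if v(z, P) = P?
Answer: -16390681145145/1612536302 ≈ -10165.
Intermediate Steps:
q(g, p) = -5*p/67 (q(g, p) = (-10/134)*p = (-10*1/134)*p = -5*p/67)
j(w, J) = 3 + J + w (j(w, J) = 3 + (w + J) = 3 + (J + w) = 3 + J + w)
q(167, V(9, 1))/482 - 30660/j(1/(89 + 4), 1/(148 + 30)) = -5/67*9/482 - 30660/(3 + 1/(148 + 30) + 1/(89 + 4)) = -45/67*1/482 - 30660/(3 + 1/178 + 1/93) = -45/32294 - 30660/(3 + 1/178 + 1/93) = -45/32294 - 30660/49933/16554 = -45/32294 - 30660*16554/49933 = -45/32294 - 507545640/49933 = -16390681145145/1612536302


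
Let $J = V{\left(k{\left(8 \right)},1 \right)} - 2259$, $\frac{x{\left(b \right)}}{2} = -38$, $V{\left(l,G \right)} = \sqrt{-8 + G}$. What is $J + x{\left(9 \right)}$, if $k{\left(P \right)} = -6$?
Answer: $-2335 + i \sqrt{7} \approx -2335.0 + 2.6458 i$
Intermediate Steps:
$x{\left(b \right)} = -76$ ($x{\left(b \right)} = 2 \left(-38\right) = -76$)
$J = -2259 + i \sqrt{7}$ ($J = \sqrt{-8 + 1} - 2259 = \sqrt{-7} - 2259 = i \sqrt{7} - 2259 = -2259 + i \sqrt{7} \approx -2259.0 + 2.6458 i$)
$J + x{\left(9 \right)} = \left(-2259 + i \sqrt{7}\right) - 76 = -2335 + i \sqrt{7}$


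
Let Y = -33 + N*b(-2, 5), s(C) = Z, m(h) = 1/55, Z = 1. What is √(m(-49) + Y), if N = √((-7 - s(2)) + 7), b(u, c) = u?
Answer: √(-99770 - 6050*I)/55 ≈ 0.17405 - 5.7456*I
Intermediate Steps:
m(h) = 1/55
s(C) = 1
N = I (N = √((-7 - 1*1) + 7) = √((-7 - 1) + 7) = √(-8 + 7) = √(-1) = I ≈ 1.0*I)
Y = -33 - 2*I (Y = -33 + I*(-2) = -33 - 2*I ≈ -33.0 - 2.0*I)
√(m(-49) + Y) = √(1/55 + (-33 - 2*I)) = √(-1814/55 - 2*I)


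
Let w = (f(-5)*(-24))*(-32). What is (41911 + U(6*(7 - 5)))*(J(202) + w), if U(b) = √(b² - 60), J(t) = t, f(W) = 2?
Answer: 72841318 + 3476*√21 ≈ 7.2857e+7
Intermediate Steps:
w = 1536 (w = (2*(-24))*(-32) = -48*(-32) = 1536)
U(b) = √(-60 + b²)
(41911 + U(6*(7 - 5)))*(J(202) + w) = (41911 + √(-60 + (6*(7 - 5))²))*(202 + 1536) = (41911 + √(-60 + (6*2)²))*1738 = (41911 + √(-60 + 12²))*1738 = (41911 + √(-60 + 144))*1738 = (41911 + √84)*1738 = (41911 + 2*√21)*1738 = 72841318 + 3476*√21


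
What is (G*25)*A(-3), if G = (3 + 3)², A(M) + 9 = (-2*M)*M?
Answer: -24300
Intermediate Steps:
A(M) = -9 - 2*M² (A(M) = -9 + (-2*M)*M = -9 - 2*M²)
G = 36 (G = 6² = 36)
(G*25)*A(-3) = (36*25)*(-9 - 2*(-3)²) = 900*(-9 - 2*9) = 900*(-9 - 18) = 900*(-27) = -24300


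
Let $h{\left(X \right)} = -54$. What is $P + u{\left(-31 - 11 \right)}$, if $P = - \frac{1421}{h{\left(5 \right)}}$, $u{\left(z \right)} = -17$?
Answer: $\frac{503}{54} \approx 9.3148$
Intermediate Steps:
$P = \frac{1421}{54}$ ($P = - \frac{1421}{-54} = \left(-1421\right) \left(- \frac{1}{54}\right) = \frac{1421}{54} \approx 26.315$)
$P + u{\left(-31 - 11 \right)} = \frac{1421}{54} - 17 = \frac{503}{54}$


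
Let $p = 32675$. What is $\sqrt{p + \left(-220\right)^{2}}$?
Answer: $5 \sqrt{3243} \approx 284.74$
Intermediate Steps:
$\sqrt{p + \left(-220\right)^{2}} = \sqrt{32675 + \left(-220\right)^{2}} = \sqrt{32675 + 48400} = \sqrt{81075} = 5 \sqrt{3243}$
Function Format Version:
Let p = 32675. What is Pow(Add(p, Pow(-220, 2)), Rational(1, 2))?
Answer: Mul(5, Pow(3243, Rational(1, 2))) ≈ 284.74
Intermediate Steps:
Pow(Add(p, Pow(-220, 2)), Rational(1, 2)) = Pow(Add(32675, Pow(-220, 2)), Rational(1, 2)) = Pow(Add(32675, 48400), Rational(1, 2)) = Pow(81075, Rational(1, 2)) = Mul(5, Pow(3243, Rational(1, 2)))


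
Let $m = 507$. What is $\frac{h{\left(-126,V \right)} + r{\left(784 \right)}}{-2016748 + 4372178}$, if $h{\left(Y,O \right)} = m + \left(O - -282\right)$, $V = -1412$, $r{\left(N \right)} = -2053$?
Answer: $- \frac{1338}{1177715} \approx -0.0011361$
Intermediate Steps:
$h{\left(Y,O \right)} = 789 + O$ ($h{\left(Y,O \right)} = 507 + \left(O - -282\right) = 507 + \left(O + 282\right) = 507 + \left(282 + O\right) = 789 + O$)
$\frac{h{\left(-126,V \right)} + r{\left(784 \right)}}{-2016748 + 4372178} = \frac{\left(789 - 1412\right) - 2053}{-2016748 + 4372178} = \frac{-623 - 2053}{2355430} = \left(-2676\right) \frac{1}{2355430} = - \frac{1338}{1177715}$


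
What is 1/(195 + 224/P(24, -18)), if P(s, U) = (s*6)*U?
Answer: 81/15788 ≈ 0.0051305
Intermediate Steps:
P(s, U) = 6*U*s (P(s, U) = (6*s)*U = 6*U*s)
1/(195 + 224/P(24, -18)) = 1/(195 + 224/((6*(-18)*24))) = 1/(195 + 224/(-2592)) = 1/(195 + 224*(-1/2592)) = 1/(195 - 7/81) = 1/(15788/81) = 81/15788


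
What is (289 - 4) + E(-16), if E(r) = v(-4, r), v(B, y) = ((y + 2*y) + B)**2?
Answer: 2989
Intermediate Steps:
v(B, y) = (B + 3*y)**2 (v(B, y) = (3*y + B)**2 = (B + 3*y)**2)
E(r) = (-4 + 3*r)**2
(289 - 4) + E(-16) = (289 - 4) + (-4 + 3*(-16))**2 = 285 + (-4 - 48)**2 = 285 + (-52)**2 = 285 + 2704 = 2989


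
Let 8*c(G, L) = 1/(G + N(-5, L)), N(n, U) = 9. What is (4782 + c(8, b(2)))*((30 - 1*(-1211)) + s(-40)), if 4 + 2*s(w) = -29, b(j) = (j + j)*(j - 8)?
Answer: 1592714497/272 ≈ 5.8556e+6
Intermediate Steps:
b(j) = 2*j*(-8 + j) (b(j) = (2*j)*(-8 + j) = 2*j*(-8 + j))
s(w) = -33/2 (s(w) = -2 + (½)*(-29) = -2 - 29/2 = -33/2)
c(G, L) = 1/(8*(9 + G)) (c(G, L) = 1/(8*(G + 9)) = 1/(8*(9 + G)))
(4782 + c(8, b(2)))*((30 - 1*(-1211)) + s(-40)) = (4782 + 1/(8*(9 + 8)))*((30 - 1*(-1211)) - 33/2) = (4782 + (⅛)/17)*((30 + 1211) - 33/2) = (4782 + (⅛)*(1/17))*(1241 - 33/2) = (4782 + 1/136)*(2449/2) = (650353/136)*(2449/2) = 1592714497/272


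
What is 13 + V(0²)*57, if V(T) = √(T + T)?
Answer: 13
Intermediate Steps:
V(T) = √2*√T (V(T) = √(2*T) = √2*√T)
13 + V(0²)*57 = 13 + (√2*√(0²))*57 = 13 + (√2*√0)*57 = 13 + (√2*0)*57 = 13 + 0*57 = 13 + 0 = 13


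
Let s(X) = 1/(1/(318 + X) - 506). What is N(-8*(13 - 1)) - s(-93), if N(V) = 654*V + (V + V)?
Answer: -7169754399/113849 ≈ -62976.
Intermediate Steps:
s(X) = 1/(-506 + 1/(318 + X))
N(V) = 656*V (N(V) = 654*V + 2*V = 656*V)
N(-8*(13 - 1)) - s(-93) = 656*(-8*(13 - 1)) - (-318 - 1*(-93))/(160907 + 506*(-93)) = 656*(-8*12) - (-318 + 93)/(160907 - 47058) = 656*(-96) - (-225)/113849 = -62976 - (-225)/113849 = -62976 - 1*(-225/113849) = -62976 + 225/113849 = -7169754399/113849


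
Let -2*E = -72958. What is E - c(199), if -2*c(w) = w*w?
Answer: 112559/2 ≈ 56280.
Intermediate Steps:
E = 36479 (E = -1/2*(-72958) = 36479)
c(w) = -w**2/2 (c(w) = -w*w/2 = -w**2/2)
E - c(199) = 36479 - (-1)*199**2/2 = 36479 - (-1)*39601/2 = 36479 - 1*(-39601/2) = 36479 + 39601/2 = 112559/2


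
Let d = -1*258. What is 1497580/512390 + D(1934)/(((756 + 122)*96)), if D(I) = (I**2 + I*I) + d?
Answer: 197956892405/2159416416 ≈ 91.672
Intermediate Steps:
d = -258
D(I) = -258 + 2*I**2 (D(I) = (I**2 + I*I) - 258 = (I**2 + I**2) - 258 = 2*I**2 - 258 = -258 + 2*I**2)
1497580/512390 + D(1934)/(((756 + 122)*96)) = 1497580/512390 + (-258 + 2*1934**2)/(((756 + 122)*96)) = 1497580*(1/512390) + (-258 + 2*3740356)/((878*96)) = 149758/51239 + (-258 + 7480712)/84288 = 149758/51239 + 7480454*(1/84288) = 149758/51239 + 3740227/42144 = 197956892405/2159416416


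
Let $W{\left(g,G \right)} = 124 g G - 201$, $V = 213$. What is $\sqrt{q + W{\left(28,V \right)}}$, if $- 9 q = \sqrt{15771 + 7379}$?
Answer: $\frac{\sqrt{6654015 - 5 \sqrt{926}}}{3} \approx 859.84$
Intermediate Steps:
$W{\left(g,G \right)} = -201 + 124 G g$ ($W{\left(g,G \right)} = 124 G g - 201 = -201 + 124 G g$)
$q = - \frac{5 \sqrt{926}}{9}$ ($q = - \frac{\sqrt{15771 + 7379}}{9} = - \frac{\sqrt{23150}}{9} = - \frac{5 \sqrt{926}}{9} \approx -16.906$)
$\sqrt{q + W{\left(28,V \right)}} = \sqrt{- \frac{5 \sqrt{926}}{9} - \left(201 - 739536\right)} = \sqrt{- \frac{5 \sqrt{926}}{9} + \left(-201 + 739536\right)} = \sqrt{- \frac{5 \sqrt{926}}{9} + 739335} = \sqrt{739335 - \frac{5 \sqrt{926}}{9}}$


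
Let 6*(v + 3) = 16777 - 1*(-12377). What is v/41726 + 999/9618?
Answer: 14731547/66886778 ≈ 0.22025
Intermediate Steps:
v = 4856 (v = -3 + (16777 - 1*(-12377))/6 = -3 + (16777 + 12377)/6 = -3 + (1/6)*29154 = -3 + 4859 = 4856)
v/41726 + 999/9618 = 4856/41726 + 999/9618 = 4856*(1/41726) + 999*(1/9618) = 2428/20863 + 333/3206 = 14731547/66886778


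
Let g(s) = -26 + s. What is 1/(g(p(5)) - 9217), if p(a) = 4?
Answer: -1/9239 ≈ -0.00010824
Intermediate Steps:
1/(g(p(5)) - 9217) = 1/((-26 + 4) - 9217) = 1/(-22 - 9217) = 1/(-9239) = -1/9239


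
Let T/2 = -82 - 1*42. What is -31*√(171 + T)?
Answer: -31*I*√77 ≈ -272.02*I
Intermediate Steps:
T = -248 (T = 2*(-82 - 1*42) = 2*(-82 - 42) = 2*(-124) = -248)
-31*√(171 + T) = -31*√(171 - 248) = -31*I*√77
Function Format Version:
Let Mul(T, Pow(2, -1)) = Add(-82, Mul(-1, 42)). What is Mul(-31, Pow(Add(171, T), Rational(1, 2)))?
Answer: Mul(-31, I, Pow(77, Rational(1, 2))) ≈ Mul(-272.02, I)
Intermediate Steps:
T = -248 (T = Mul(2, Add(-82, Mul(-1, 42))) = Mul(2, Add(-82, -42)) = Mul(2, -124) = -248)
Mul(-31, Pow(Add(171, T), Rational(1, 2))) = Mul(-31, Pow(Add(171, -248), Rational(1, 2))) = Mul(-31, Pow(-77, Rational(1, 2))) = Mul(-31, Mul(I, Pow(77, Rational(1, 2)))) = Mul(-31, I, Pow(77, Rational(1, 2)))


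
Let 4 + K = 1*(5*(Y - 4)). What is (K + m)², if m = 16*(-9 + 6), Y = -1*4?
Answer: 8464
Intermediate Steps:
Y = -4
K = -44 (K = -4 + 1*(5*(-4 - 4)) = -4 + 1*(5*(-8)) = -4 + 1*(-40) = -4 - 40 = -44)
m = -48 (m = 16*(-3) = -48)
(K + m)² = (-44 - 48)² = (-92)² = 8464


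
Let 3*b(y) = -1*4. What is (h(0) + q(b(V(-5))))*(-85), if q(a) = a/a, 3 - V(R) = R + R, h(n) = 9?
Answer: -850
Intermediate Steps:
V(R) = 3 - 2*R (V(R) = 3 - (R + R) = 3 - 2*R)
b(y) = -4/3 (b(y) = (-1*4)/3 = (⅓)*(-4) = -4/3)
q(a) = 1
(h(0) + q(b(V(-5))))*(-85) = (9 + 1)*(-85) = 10*(-85) = -850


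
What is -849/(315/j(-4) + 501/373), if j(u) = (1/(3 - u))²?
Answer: -105559/1919252 ≈ -0.055000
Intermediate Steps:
j(u) = (3 - u)⁻²
-849/(315/j(-4) + 501/373) = -849/(315/((-3 - 4)⁻²) + 501/373) = -849/(315/((-7)⁻²) + 501*(1/373)) = -849/(315/(1/49) + 501/373) = -849/(315*49 + 501/373) = -849/(15435 + 501/373) = -849/5757756/373 = -849*373/5757756 = -105559/1919252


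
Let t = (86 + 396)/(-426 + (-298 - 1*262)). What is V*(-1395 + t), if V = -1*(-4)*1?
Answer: -2751904/493 ≈ -5582.0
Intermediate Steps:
V = 4 (V = 4*1 = 4)
t = -241/493 (t = 482/(-426 + (-298 - 262)) = 482/(-426 - 560) = 482/(-986) = 482*(-1/986) = -241/493 ≈ -0.48884)
V*(-1395 + t) = 4*(-1395 - 241/493) = 4*(-687976/493) = -2751904/493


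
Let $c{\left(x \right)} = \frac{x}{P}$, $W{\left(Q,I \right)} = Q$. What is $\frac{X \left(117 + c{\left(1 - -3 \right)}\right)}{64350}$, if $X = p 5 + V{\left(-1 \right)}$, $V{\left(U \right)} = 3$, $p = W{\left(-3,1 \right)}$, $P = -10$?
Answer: $- \frac{106}{4875} \approx -0.021744$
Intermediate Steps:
$p = -3$
$c{\left(x \right)} = - \frac{x}{10}$ ($c{\left(x \right)} = \frac{x}{-10} = x \left(- \frac{1}{10}\right) = - \frac{x}{10}$)
$X = -12$ ($X = \left(-3\right) 5 + 3 = -15 + 3 = -12$)
$\frac{X \left(117 + c{\left(1 - -3 \right)}\right)}{64350} = \frac{\left(-12\right) \left(117 - \frac{1 - -3}{10}\right)}{64350} = - 12 \left(117 - \frac{1 + 3}{10}\right) \frac{1}{64350} = - 12 \left(117 - \frac{2}{5}\right) \frac{1}{64350} = \left(-12\right) \frac{583}{5} \cdot \frac{1}{64350} = \left(- \frac{6996}{5}\right) \frac{1}{64350} = - \frac{106}{4875}$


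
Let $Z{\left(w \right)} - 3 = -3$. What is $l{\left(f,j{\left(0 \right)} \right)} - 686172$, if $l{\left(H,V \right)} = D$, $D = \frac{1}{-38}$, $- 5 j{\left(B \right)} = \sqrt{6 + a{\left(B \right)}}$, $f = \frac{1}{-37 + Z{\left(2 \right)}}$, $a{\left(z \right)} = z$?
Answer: $- \frac{26074537}{38} \approx -6.8617 \cdot 10^{5}$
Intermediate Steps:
$Z{\left(w \right)} = 0$ ($Z{\left(w \right)} = 3 - 3 = 0$)
$f = - \frac{1}{37}$ ($f = \frac{1}{-37 + 0} = \frac{1}{-37} = - \frac{1}{37} \approx -0.027027$)
$j{\left(B \right)} = - \frac{\sqrt{6 + B}}{5}$
$D = - \frac{1}{38} \approx -0.026316$
$l{\left(H,V \right)} = - \frac{1}{38}$
$l{\left(f,j{\left(0 \right)} \right)} - 686172 = - \frac{1}{38} - 686172 = - \frac{26074537}{38}$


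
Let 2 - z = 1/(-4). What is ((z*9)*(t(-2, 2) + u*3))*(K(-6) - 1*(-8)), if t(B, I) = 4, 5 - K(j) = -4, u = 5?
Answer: 26163/4 ≈ 6540.8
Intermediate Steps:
z = 9/4 (z = 2 - 1/(-4) = 2 - 1*(-¼) = 2 + ¼ = 9/4 ≈ 2.2500)
K(j) = 9 (K(j) = 5 - 1*(-4) = 5 + 4 = 9)
((z*9)*(t(-2, 2) + u*3))*(K(-6) - 1*(-8)) = (((9/4)*9)*(4 + 5*3))*(9 - 1*(-8)) = (81*(4 + 15)/4)*(9 + 8) = ((81/4)*19)*17 = (1539/4)*17 = 26163/4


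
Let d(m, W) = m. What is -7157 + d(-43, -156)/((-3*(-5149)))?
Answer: -110554222/15447 ≈ -7157.0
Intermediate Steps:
-7157 + d(-43, -156)/((-3*(-5149))) = -7157 - 43/((-3*(-5149))) = -7157 - 43/15447 = -110554222/15447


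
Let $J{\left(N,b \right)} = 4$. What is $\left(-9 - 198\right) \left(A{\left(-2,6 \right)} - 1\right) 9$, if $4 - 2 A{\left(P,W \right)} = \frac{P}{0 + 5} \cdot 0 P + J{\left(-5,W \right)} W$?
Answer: $20493$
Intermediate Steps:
$A{\left(P,W \right)} = 2 - 2 W$ ($A{\left(P,W \right)} = 2 - \frac{\frac{P}{0 + 5} \cdot 0 P + 4 W}{2} = 2 - \frac{\frac{P}{5} \cdot 0 P + 4 W}{2} = 2 - \frac{0 P + 4 W}{2} = 2 - \frac{0 + 4 W}{2} = 2 - \frac{4 W}{2} = 2 - 2 W$)
$\left(-9 - 198\right) \left(A{\left(-2,6 \right)} - 1\right) 9 = \left(-9 - 198\right) \left(\left(2 - 12\right) - 1\right) 9 = - 207 \left(\left(2 - 12\right) - 1\right) 9 = - 207 \left(-10 - 1\right) 9 = - 207 \left(\left(-11\right) 9\right) = \left(-207\right) \left(-99\right) = 20493$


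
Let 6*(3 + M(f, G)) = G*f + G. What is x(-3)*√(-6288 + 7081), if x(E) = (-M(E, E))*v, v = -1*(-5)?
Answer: 10*√793 ≈ 281.60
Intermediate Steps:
M(f, G) = -3 + G/6 + G*f/6 (M(f, G) = -3 + (G*f + G)/6 = -3 + (G + G*f)/6 = -3 + (G/6 + G*f/6) = -3 + G/6 + G*f/6)
v = 5
x(E) = 15 - 5*E/6 - 5*E²/6 (x(E) = -(-3 + E/6 + E*E/6)*5 = -(-3 + E/6 + E²/6)*5 = (3 - E/6 - E²/6)*5 = 15 - 5*E/6 - 5*E²/6)
x(-3)*√(-6288 + 7081) = (15 - ⅚*(-3) - ⅚*(-3)²)*√(-6288 + 7081) = (15 + 5/2 - ⅚*9)*√793 = (15 + 5/2 - 15/2)*√793 = 10*√793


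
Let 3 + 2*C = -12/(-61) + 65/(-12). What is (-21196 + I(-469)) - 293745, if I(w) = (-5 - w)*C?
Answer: -57983189/183 ≈ -3.1685e+5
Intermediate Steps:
C = -6017/1464 (C = -3/2 + (-12/(-61) + 65/(-12))/2 = -3/2 + (-12*(-1/61) + 65*(-1/12))/2 = -3/2 + (12/61 - 65/12)/2 = -3/2 + (½)*(-3821/732) = -3/2 - 3821/1464 = -6017/1464 ≈ -4.1100)
I(w) = 30085/1464 + 6017*w/1464 (I(w) = (-5 - w)*(-6017/1464) = 30085/1464 + 6017*w/1464)
(-21196 + I(-469)) - 293745 = (-21196 + (30085/1464 + (6017/1464)*(-469))) - 293745 = (-21196 + (30085/1464 - 2821973/1464)) - 293745 = (-21196 - 348986/183) - 293745 = -4227854/183 - 293745 = -57983189/183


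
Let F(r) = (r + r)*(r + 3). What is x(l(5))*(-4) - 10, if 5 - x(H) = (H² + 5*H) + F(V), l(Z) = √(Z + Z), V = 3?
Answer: 154 + 20*√10 ≈ 217.25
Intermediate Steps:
l(Z) = √2*√Z (l(Z) = √(2*Z) = √2*√Z)
F(r) = 2*r*(3 + r) (F(r) = (2*r)*(3 + r) = 2*r*(3 + r))
x(H) = -31 - H² - 5*H (x(H) = 5 - ((H² + 5*H) + 2*3*(3 + 3)) = 5 - ((H² + 5*H) + 2*3*6) = 5 - ((H² + 5*H) + 36) = 5 - (36 + H² + 5*H) = 5 + (-36 - H² - 5*H) = -31 - H² - 5*H)
x(l(5))*(-4) - 10 = (-31 - (√2*√5)² - 5*√2*√5)*(-4) - 10 = (-31 - (√10)² - 5*√10)*(-4) - 10 = (-31 - 1*10 - 5*√10)*(-4) - 10 = (-31 - 10 - 5*√10)*(-4) - 10 = (-41 - 5*√10)*(-4) - 10 = (164 + 20*√10) - 10 = 154 + 20*√10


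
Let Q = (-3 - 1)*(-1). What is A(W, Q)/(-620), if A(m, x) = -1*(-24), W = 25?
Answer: -6/155 ≈ -0.038710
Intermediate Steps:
Q = 4 (Q = -4*(-1) = 4)
A(m, x) = 24
A(W, Q)/(-620) = 24/(-620) = 24*(-1/620) = -6/155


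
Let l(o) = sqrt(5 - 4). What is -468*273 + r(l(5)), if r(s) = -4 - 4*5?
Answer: -127788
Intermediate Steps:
l(o) = 1 (l(o) = sqrt(1) = 1)
r(s) = -24 (r(s) = -4 - 20 = -24)
-468*273 + r(l(5)) = -468*273 - 24 = -127764 - 24 = -127788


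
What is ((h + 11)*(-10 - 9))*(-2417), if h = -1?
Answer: 459230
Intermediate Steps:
((h + 11)*(-10 - 9))*(-2417) = ((-1 + 11)*(-10 - 9))*(-2417) = (10*(-19))*(-2417) = -190*(-2417) = 459230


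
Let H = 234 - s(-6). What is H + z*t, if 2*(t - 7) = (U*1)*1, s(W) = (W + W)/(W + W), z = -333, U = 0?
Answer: -2098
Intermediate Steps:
s(W) = 1 (s(W) = (2*W)/((2*W)) = (2*W)*(1/(2*W)) = 1)
H = 233 (H = 234 - 1*1 = 234 - 1 = 233)
t = 7 (t = 7 + ((0*1)*1)/2 = 7 + (0*1)/2 = 7 + (½)*0 = 7 + 0 = 7)
H + z*t = 233 - 333*7 = 233 - 2331 = -2098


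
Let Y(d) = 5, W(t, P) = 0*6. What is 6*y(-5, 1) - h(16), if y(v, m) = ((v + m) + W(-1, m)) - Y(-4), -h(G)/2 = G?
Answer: -22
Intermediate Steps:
W(t, P) = 0
h(G) = -2*G
y(v, m) = -5 + m + v (y(v, m) = ((v + m) + 0) - 1*5 = ((m + v) + 0) - 5 = (m + v) - 5 = -5 + m + v)
6*y(-5, 1) - h(16) = 6*(-5 + 1 - 5) - (-2)*16 = 6*(-9) - 1*(-32) = -54 + 32 = -22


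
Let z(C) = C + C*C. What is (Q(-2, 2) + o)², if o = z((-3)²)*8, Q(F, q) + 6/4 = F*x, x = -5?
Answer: 2122849/4 ≈ 5.3071e+5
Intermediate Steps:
Q(F, q) = -3/2 - 5*F (Q(F, q) = -3/2 + F*(-5) = -3/2 - 5*F)
z(C) = C + C²
o = 720 (o = ((-3)²*(1 + (-3)²))*8 = (9*(1 + 9))*8 = (9*10)*8 = 90*8 = 720)
(Q(-2, 2) + o)² = ((-3/2 - 5*(-2)) + 720)² = ((-3/2 + 10) + 720)² = (17/2 + 720)² = (1457/2)² = 2122849/4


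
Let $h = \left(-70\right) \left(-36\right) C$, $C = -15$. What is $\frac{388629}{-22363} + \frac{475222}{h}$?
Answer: $- \frac{12658782893}{422660700} \approx -29.95$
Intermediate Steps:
$h = -37800$ ($h = \left(-70\right) \left(-36\right) \left(-15\right) = 2520 \left(-15\right) = -37800$)
$\frac{388629}{-22363} + \frac{475222}{h} = \frac{388629}{-22363} + \frac{475222}{-37800} = 388629 \left(- \frac{1}{22363}\right) + 475222 \left(- \frac{1}{37800}\right) = - \frac{388629}{22363} - \frac{237611}{18900} = - \frac{12658782893}{422660700}$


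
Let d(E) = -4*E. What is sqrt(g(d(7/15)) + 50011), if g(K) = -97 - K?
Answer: sqrt(11231070)/15 ≈ 223.42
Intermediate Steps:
sqrt(g(d(7/15)) + 50011) = sqrt((-97 - (-4)*7/15) + 50011) = sqrt((-97 - 1*(-28/15)) + 50011) = sqrt((-97 + 28/15) + 50011) = sqrt(-1427/15 + 50011) = sqrt(748738/15) = sqrt(11231070)/15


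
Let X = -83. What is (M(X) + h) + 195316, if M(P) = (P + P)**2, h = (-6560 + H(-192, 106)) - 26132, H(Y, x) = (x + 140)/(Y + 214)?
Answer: 2092103/11 ≈ 1.9019e+5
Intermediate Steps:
H(Y, x) = (140 + x)/(214 + Y)
h = -359489/11 (h = (-6560 + (140 + 106)/(214 - 192)) - 26132 = (-6560 + 246/22) - 26132 = (-6560 + (1/22)*246) - 26132 = (-6560 + 123/11) - 26132 = -72037/11 - 26132 = -359489/11 ≈ -32681.)
M(P) = 4*P**2 (M(P) = (2*P)**2 = 4*P**2)
(M(X) + h) + 195316 = (4*(-83)**2 - 359489/11) + 195316 = (4*6889 - 359489/11) + 195316 = (27556 - 359489/11) + 195316 = -56373/11 + 195316 = 2092103/11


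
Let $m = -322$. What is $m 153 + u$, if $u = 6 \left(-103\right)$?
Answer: $-49884$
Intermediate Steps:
$u = -618$
$m 153 + u = \left(-322\right) 153 - 618 = -49266 - 618 = -49884$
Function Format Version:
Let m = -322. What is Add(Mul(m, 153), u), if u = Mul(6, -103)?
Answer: -49884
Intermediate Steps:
u = -618
Add(Mul(m, 153), u) = Add(Mul(-322, 153), -618) = Add(-49266, -618) = -49884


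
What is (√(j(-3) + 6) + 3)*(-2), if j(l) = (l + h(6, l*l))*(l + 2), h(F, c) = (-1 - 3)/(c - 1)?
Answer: -6 - √38 ≈ -12.164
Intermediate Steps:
h(F, c) = -4/(-1 + c)
j(l) = (2 + l)*(l - 4/(-1 + l²)) (j(l) = (l - 4/(-1 + l*l))*(l + 2) = (l - 4/(-1 + l²))*(2 + l) = (2 + l)*(l - 4/(-1 + l²)))
(√(j(-3) + 6) + 3)*(-2) = (√((-8 - 4*(-3) - 3*(-1 + (-3)²)*(2 - 3))/(-1 + (-3)²) + 6) + 3)*(-2) = (√((-8 + 12 - 3*(-1 + 9)*(-1))/(-1 + 9) + 6) + 3)*(-2) = (√((-8 + 12 - 3*8*(-1))/8 + 6) + 3)*(-2) = (√((-8 + 12 + 24)/8 + 6) + 3)*(-2) = (√((⅛)*28 + 6) + 3)*(-2) = (√(7/2 + 6) + 3)*(-2) = (√(19/2) + 3)*(-2) = (√38/2 + 3)*(-2) = (3 + √38/2)*(-2) = -6 - √38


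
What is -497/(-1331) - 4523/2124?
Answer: -4964485/2827044 ≈ -1.7561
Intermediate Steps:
-497/(-1331) - 4523/2124 = -497*(-1/1331) - 4523*1/2124 = 497/1331 - 4523/2124 = -4964485/2827044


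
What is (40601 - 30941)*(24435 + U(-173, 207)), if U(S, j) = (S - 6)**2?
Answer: 545558160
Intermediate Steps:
U(S, j) = (-6 + S)**2
(40601 - 30941)*(24435 + U(-173, 207)) = (40601 - 30941)*(24435 + (-6 - 173)**2) = 9660*(24435 + (-179)**2) = 9660*(24435 + 32041) = 9660*56476 = 545558160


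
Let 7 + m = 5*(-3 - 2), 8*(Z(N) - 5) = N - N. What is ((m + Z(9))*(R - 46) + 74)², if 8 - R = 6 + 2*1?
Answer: 1731856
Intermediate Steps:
Z(N) = 5 (Z(N) = 5 + (N - N)/8 = 5 + (⅛)*0 = 5 + 0 = 5)
R = 0 (R = 8 - (6 + 2*1) = 8 - (6 + 2) = 8 - 1*8 = 8 - 8 = 0)
m = -32 (m = -7 + 5*(-3 - 2) = -7 + 5*(-5) = -7 - 25 = -32)
((m + Z(9))*(R - 46) + 74)² = ((-32 + 5)*(0 - 46) + 74)² = (-27*(-46) + 74)² = (1242 + 74)² = 1316² = 1731856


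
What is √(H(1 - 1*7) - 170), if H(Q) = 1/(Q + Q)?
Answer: I*√6123/6 ≈ 13.042*I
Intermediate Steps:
H(Q) = 1/(2*Q)
√(H(1 - 1*7) - 170) = √(1/(2*(1 - 1*7)) - 170) = √(1/(2*(1 - 7)) - 170) = √((½)/(-6) - 170) = √((½)*(-⅙) - 170) = √(-1/12 - 170) = √(-2041/12) = I*√6123/6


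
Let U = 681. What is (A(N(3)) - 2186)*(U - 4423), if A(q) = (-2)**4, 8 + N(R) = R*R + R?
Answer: 8120140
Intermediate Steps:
N(R) = -8 + R + R**2 (N(R) = -8 + (R*R + R) = -8 + (R**2 + R) = -8 + (R + R**2) = -8 + R + R**2)
A(q) = 16
(A(N(3)) - 2186)*(U - 4423) = (16 - 2186)*(681 - 4423) = -2170*(-3742) = 8120140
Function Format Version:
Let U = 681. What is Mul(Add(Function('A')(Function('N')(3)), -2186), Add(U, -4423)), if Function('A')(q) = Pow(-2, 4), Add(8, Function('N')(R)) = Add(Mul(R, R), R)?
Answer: 8120140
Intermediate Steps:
Function('N')(R) = Add(-8, R, Pow(R, 2)) (Function('N')(R) = Add(-8, Add(Mul(R, R), R)) = Add(-8, Add(Pow(R, 2), R)) = Add(-8, Add(R, Pow(R, 2))) = Add(-8, R, Pow(R, 2)))
Function('A')(q) = 16
Mul(Add(Function('A')(Function('N')(3)), -2186), Add(U, -4423)) = Mul(Add(16, -2186), Add(681, -4423)) = Mul(-2170, -3742) = 8120140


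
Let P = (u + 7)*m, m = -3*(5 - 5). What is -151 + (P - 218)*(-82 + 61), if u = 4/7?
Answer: 4427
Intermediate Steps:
m = 0 (m = -3*0 = 0)
u = 4/7 (u = 4*(⅐) = 4/7 ≈ 0.57143)
P = 0 (P = (4/7 + 7)*0 = (53/7)*0 = 0)
-151 + (P - 218)*(-82 + 61) = -151 + (0 - 218)*(-82 + 61) = -151 - 218*(-21) = -151 + 4578 = 4427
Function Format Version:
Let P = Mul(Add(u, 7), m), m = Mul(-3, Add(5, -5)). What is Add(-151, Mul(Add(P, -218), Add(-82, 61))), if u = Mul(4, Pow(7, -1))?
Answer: 4427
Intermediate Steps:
m = 0 (m = Mul(-3, 0) = 0)
u = Rational(4, 7) (u = Mul(4, Rational(1, 7)) = Rational(4, 7) ≈ 0.57143)
P = 0 (P = Mul(Add(Rational(4, 7), 7), 0) = Mul(Rational(53, 7), 0) = 0)
Add(-151, Mul(Add(P, -218), Add(-82, 61))) = Add(-151, Mul(Add(0, -218), Add(-82, 61))) = Add(-151, Mul(-218, -21)) = Add(-151, 4578) = 4427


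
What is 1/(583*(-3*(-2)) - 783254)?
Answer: -1/779756 ≈ -1.2825e-6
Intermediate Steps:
1/(583*(-3*(-2)) - 783254) = 1/(583*6 - 783254) = 1/(3498 - 783254) = 1/(-779756) = -1/779756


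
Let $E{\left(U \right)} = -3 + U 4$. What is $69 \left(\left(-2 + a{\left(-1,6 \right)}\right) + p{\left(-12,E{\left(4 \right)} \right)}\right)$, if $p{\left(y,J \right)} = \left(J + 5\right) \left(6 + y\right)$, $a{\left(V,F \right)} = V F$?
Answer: $-8004$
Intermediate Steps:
$a{\left(V,F \right)} = F V$
$E{\left(U \right)} = -3 + 4 U$
$p{\left(y,J \right)} = \left(5 + J\right) \left(6 + y\right)$
$69 \left(\left(-2 + a{\left(-1,6 \right)}\right) + p{\left(-12,E{\left(4 \right)} \right)}\right) = 69 \left(\left(-2 + 6 \left(-1\right)\right) + \left(30 + 5 \left(-12\right) + 6 \left(-3 + 4 \cdot 4\right) + \left(-3 + 4 \cdot 4\right) \left(-12\right)\right)\right) = 69 \left(\left(-2 - 6\right) + \left(30 - 60 + 6 \left(-3 + 16\right) + \left(-3 + 16\right) \left(-12\right)\right)\right) = 69 \left(-8 + \left(30 - 60 + 6 \cdot 13 + 13 \left(-12\right)\right)\right) = 69 \left(-8 + \left(30 - 60 + 78 - 156\right)\right) = 69 \left(-8 - 108\right) = 69 \left(-116\right) = -8004$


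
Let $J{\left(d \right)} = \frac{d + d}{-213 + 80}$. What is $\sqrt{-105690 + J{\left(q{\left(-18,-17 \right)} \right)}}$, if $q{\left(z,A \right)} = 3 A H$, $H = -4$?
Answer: $\frac{i \sqrt{1869604674}}{133} \approx 325.1 i$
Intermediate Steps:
$q{\left(z,A \right)} = - 12 A$ ($q{\left(z,A \right)} = 3 A \left(-4\right) = - 12 A$)
$J{\left(d \right)} = - \frac{2 d}{133}$ ($J{\left(d \right)} = \frac{2 d}{-133} = 2 d \left(- \frac{1}{133}\right) = - \frac{2 d}{133}$)
$\sqrt{-105690 + J{\left(q{\left(-18,-17 \right)} \right)}} = \sqrt{-105690 - \frac{2 \left(\left(-12\right) \left(-17\right)\right)}{133}} = \sqrt{-105690 - \frac{408}{133}} = \sqrt{- \frac{14057178}{133}} = \frac{i \sqrt{1869604674}}{133}$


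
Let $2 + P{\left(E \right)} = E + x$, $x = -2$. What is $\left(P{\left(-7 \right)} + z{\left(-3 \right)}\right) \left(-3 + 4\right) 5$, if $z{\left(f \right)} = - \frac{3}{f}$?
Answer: $-50$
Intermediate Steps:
$P{\left(E \right)} = -4 + E$ ($P{\left(E \right)} = -2 + \left(E - 2\right) = -2 + \left(-2 + E\right) = -4 + E$)
$\left(P{\left(-7 \right)} + z{\left(-3 \right)}\right) \left(-3 + 4\right) 5 = \left(\left(-4 - 7\right) - \frac{3}{-3}\right) \left(-3 + 4\right) 5 = \left(-11 - -1\right) 1 \cdot 5 = \left(-11 + 1\right) 5 = \left(-10\right) 5 = -50$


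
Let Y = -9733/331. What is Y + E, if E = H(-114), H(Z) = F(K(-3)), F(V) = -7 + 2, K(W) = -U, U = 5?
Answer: -11388/331 ≈ -34.405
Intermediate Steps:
K(W) = -5 (K(W) = -1*5 = -5)
Y = -9733/331 (Y = -9733*1/331 = -9733/331 ≈ -29.405)
F(V) = -5
H(Z) = -5
E = -5
Y + E = -9733/331 - 5 = -11388/331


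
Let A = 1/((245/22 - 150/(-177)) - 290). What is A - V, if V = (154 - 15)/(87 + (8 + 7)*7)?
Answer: -50409451/69286080 ≈ -0.72756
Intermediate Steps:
V = 139/192 (V = 139/(87 + 15*7) = 139/(87 + 105) = 139/192 ≈ 0.72396)
A = -1298/360865 (A = 1/((245*(1/22) - 150*(-1/177)) - 290) = 1/((245/22 + 50/59) - 290) = 1/(15555/1298 - 290) = 1/(-360865/1298) = -1298/360865 ≈ -0.0035969)
A - V = -1298/360865 - 1*139/192 = -1298/360865 - 139/192 = -50409451/69286080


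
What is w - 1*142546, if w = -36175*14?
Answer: -648996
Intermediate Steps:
w = -506450
w - 1*142546 = -506450 - 1*142546 = -506450 - 142546 = -648996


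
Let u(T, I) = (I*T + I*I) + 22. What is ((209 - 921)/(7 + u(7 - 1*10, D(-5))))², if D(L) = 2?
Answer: 506944/729 ≈ 695.40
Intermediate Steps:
u(T, I) = 22 + I² + I*T (u(T, I) = (I*T + I²) + 22 = (I² + I*T) + 22 = 22 + I² + I*T)
((209 - 921)/(7 + u(7 - 1*10, D(-5))))² = ((209 - 921)/(7 + (22 + 2² + 2*(7 - 1*10))))² = (-712/(7 + (22 + 4 + 2*(7 - 10))))² = (-712/(7 + (22 + 4 + 2*(-3))))² = (-712/(7 + (22 + 4 - 6)))² = (-712/(7 + 20))² = (-712/27)² = 506944/729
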